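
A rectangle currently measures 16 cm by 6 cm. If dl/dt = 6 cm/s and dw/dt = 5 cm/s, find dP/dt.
22 cm/s

P = 2(l + w)
dP/dt = 2(dl/dt + dw/dt) = 2(6 + 5) = 22 cm/s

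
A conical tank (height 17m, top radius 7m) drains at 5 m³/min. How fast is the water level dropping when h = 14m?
1445/(9604π) ≈ 0.04789 m/min

r/h = 7/17, so r = (7/17)h
V = (1/3)πr²h = (1/3)π((7/17)h)²h = (49/867)πh³
dV/dh = (49/289)πh²
dh/dt = (dV/dt)/(dV/dh) = -5/((49/289)π·14²) = -1445/(9604π) m/min
The level is dropping at 1445/(9604π) ≈ 0.04789 m/min.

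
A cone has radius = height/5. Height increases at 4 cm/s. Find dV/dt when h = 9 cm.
324π/25 cm³/s

V = (1/3)π(h/5)²h = πh³/75
dV/dt = πh²/25 · 4
At h = 9: dV/dt = 324π/25 cm³/s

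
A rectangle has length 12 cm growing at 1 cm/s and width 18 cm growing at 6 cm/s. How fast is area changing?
90 cm²/s

A = lw
dA/dt = w·dl/dt + l·dw/dt = 18·1 + 12·6 = 90 cm²/s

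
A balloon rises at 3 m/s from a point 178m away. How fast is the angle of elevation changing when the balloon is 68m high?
0.014708 rad/s

tan(θ) = y/178
sec²(θ) · dθ/dt = (1/178) · dy/dt
dθ/dt = cos²(θ)/178 · 3 = 178/(178² + 68²) · 3
dθ/dt = 0.014708 rad/s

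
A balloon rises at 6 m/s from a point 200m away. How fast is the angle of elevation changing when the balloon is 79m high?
0.025951 rad/s

tan(θ) = y/200
sec²(θ) · dθ/dt = (1/200) · dy/dt
dθ/dt = cos²(θ)/200 · 6 = 200/(200² + 79²) · 6
dθ/dt = 0.025951 rad/s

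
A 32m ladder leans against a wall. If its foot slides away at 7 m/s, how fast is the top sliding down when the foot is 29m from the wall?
203√183/183 ≈ 15.01 m/s

x² + y² = 32²
2x·dx/dt + 2y·dy/dt = 0
dy/dt = -x/y · dx/dt = -29/√183 · 7 = -203√183/183 m/s
The top is descending at 203√183/183 ≈ 15.01 m/s.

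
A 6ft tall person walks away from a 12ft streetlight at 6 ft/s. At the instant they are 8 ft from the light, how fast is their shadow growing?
6 ft/s

By similar triangles: 12/(x+s) = 6/s
Solving: s = 6x/6
ds/dt = 6/6 · dx/dt = 1 · 6 = 6 ft/s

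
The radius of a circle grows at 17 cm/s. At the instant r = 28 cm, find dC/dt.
34π cm/s

C = 2πr
dC/dt = 2π · dr/dt = 2π · 17 = 34π cm/s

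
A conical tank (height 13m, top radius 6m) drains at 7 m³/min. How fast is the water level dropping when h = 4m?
1183/(576π) ≈ 0.6538 m/min

r/h = 6/13, so r = (6/13)h
V = (1/3)πr²h = (1/3)π((6/13)h)²h = (12/169)πh³
dV/dh = (36/169)πh²
dh/dt = (dV/dt)/(dV/dh) = -7/((36/169)π·4²) = -1183/(576π) m/min
The level is dropping at 1183/(576π) ≈ 0.6538 m/min.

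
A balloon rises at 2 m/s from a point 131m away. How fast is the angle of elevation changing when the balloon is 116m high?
0.008557 rad/s

tan(θ) = y/131
sec²(θ) · dθ/dt = (1/131) · dy/dt
dθ/dt = cos²(θ)/131 · 2 = 131/(131² + 116²) · 2
dθ/dt = 0.008557 rad/s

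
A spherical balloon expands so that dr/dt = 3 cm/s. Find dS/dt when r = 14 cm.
336π cm²/s

S = 4πr²
dS/dt = dS/dr · dr/dt = 8πr · 3
At r = 14: dS/dt = 336π cm²/s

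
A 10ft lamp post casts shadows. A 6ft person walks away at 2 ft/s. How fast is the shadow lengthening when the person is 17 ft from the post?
3 ft/s

By similar triangles: 10/(x+s) = 6/s
Solving: s = 6x/4
ds/dt = 6/4 · dx/dt = 3/2 · 2 = 3 ft/s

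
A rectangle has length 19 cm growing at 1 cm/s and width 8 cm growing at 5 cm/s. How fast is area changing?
103 cm²/s

A = lw
dA/dt = w·dl/dt + l·dw/dt = 8·1 + 19·5 = 103 cm²/s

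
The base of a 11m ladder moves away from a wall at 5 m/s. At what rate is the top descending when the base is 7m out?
35√2/12 ≈ 4.125 m/s

x² + y² = 11²
2x·dx/dt + 2y·dy/dt = 0
dy/dt = -x/y · dx/dt = -7/(6√2) · 5 = -35√2/12 m/s
The top is descending at 35√2/12 ≈ 4.125 m/s.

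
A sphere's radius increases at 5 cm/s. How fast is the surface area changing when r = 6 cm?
240π cm²/s

S = 4πr²
dS/dt = dS/dr · dr/dt = 8πr · 5
At r = 6: dS/dt = 240π cm²/s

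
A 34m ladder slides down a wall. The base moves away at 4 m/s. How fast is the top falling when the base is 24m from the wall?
48√145/145 ≈ 3.986 m/s

x² + y² = 34²
2x·dx/dt + 2y·dy/dt = 0
dy/dt = -x/y · dx/dt = -24/(2√145) · 4 = -48√145/145 m/s
The top is descending at 48√145/145 ≈ 3.986 m/s.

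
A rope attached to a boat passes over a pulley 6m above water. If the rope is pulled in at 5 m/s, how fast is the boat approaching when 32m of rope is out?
80√247/247 ≈ 5.09 m/s

rope² = x² + 6²
x = √(32² - 6²) = 2√247
dx/dt = (rope/x) · d(rope)/dt = (32/(2√247)) · (-5) = -80√247/247 m/s
The boat approaches at 80√247/247 ≈ 5.09 m/s.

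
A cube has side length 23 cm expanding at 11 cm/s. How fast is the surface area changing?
3036 cm²/s

A = 6s²
dA/dt = 12s · ds/dt = 12·23·11 = 3036 cm²/s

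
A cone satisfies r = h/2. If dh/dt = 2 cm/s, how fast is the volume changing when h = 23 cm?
529π/2 cm³/s

V = (1/3)π(h/2)²h = πh³/12
dV/dt = πh²/4 · 2
At h = 23: dV/dt = 529π/2 cm³/s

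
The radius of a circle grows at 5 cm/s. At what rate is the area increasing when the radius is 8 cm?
80π cm²/s

A = πr²
dA/dt = 2πr · dr/dt = 2π(8)(5) = 80π cm²/s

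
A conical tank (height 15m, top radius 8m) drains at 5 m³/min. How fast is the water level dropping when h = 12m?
125/(1024π) ≈ 0.03886 m/min

r/h = 8/15, so r = (8/15)h
V = (1/3)πr²h = (1/3)π((8/15)h)²h = (64/675)πh³
dV/dh = (64/225)πh²
dh/dt = (dV/dt)/(dV/dh) = -5/((64/225)π·12²) = -125/(1024π) m/min
The level is dropping at 125/(1024π) ≈ 0.03886 m/min.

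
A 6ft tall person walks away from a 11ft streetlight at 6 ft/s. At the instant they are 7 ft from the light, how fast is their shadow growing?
36/5 ft/s

By similar triangles: 11/(x+s) = 6/s
Solving: s = 6x/5
ds/dt = 6/5 · dx/dt = 6/5 · 6 = 36/5 ft/s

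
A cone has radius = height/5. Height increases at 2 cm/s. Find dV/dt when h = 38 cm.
2888π/25 cm³/s

V = (1/3)π(h/5)²h = πh³/75
dV/dt = πh²/25 · 2
At h = 38: dV/dt = 2888π/25 cm³/s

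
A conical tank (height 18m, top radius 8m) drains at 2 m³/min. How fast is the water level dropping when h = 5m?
81/(200π) ≈ 0.1289 m/min

r/h = 8/18, so r = (4/9)h
V = (1/3)πr²h = (1/3)π((4/9)h)²h = (16/243)πh³
dV/dh = (16/81)πh²
dh/dt = (dV/dt)/(dV/dh) = -2/((16/81)π·5²) = -81/(200π) m/min
The level is dropping at 81/(200π) ≈ 0.1289 m/min.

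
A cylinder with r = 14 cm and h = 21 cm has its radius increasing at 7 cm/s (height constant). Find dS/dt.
686π cm²/s

S = 2πrh + 2πr² (lateral + bases)
dS/dt = (2πh + 4πr)·dr/dt = (2π·21 + 4π·14)·7
= 686π cm²/s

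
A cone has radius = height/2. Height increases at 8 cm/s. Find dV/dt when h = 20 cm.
800π cm³/s

V = (1/3)π(h/2)²h = πh³/12
dV/dt = πh²/4 · 8
At h = 20: dV/dt = 800π cm³/s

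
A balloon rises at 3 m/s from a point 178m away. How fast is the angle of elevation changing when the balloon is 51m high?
0.015575 rad/s

tan(θ) = y/178
sec²(θ) · dθ/dt = (1/178) · dy/dt
dθ/dt = cos²(θ)/178 · 3 = 178/(178² + 51²) · 3
dθ/dt = 0.015575 rad/s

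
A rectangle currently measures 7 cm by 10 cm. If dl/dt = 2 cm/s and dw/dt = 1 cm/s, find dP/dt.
6 cm/s

P = 2(l + w)
dP/dt = 2(dl/dt + dw/dt) = 2(2 + 1) = 6 cm/s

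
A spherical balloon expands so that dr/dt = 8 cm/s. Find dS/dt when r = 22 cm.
1408π cm²/s

S = 4πr²
dS/dt = dS/dr · dr/dt = 8πr · 8
At r = 22: dS/dt = 1408π cm²/s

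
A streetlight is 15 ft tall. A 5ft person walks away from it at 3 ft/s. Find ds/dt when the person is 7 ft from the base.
3/2 ft/s

By similar triangles: 15/(x+s) = 5/s
Solving: s = 5x/10
ds/dt = 5/10 · dx/dt = 1/2 · 3 = 3/2 ft/s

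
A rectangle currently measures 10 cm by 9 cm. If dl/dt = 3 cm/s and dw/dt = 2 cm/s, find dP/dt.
10 cm/s

P = 2(l + w)
dP/dt = 2(dl/dt + dw/dt) = 2(3 + 2) = 10 cm/s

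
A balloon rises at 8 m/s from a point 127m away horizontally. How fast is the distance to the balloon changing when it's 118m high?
944√30053/30053 ≈ 5.445 m/s

z² = 127² + y²
z = √(127² + 118²) = √30053
dz/dt = y/z · dy/dt = 118/√30053 · 8 = 944√30053/30053 ≈ 5.445 m/s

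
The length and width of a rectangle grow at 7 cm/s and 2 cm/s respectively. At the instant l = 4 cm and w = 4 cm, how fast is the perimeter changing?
18 cm/s

P = 2(l + w)
dP/dt = 2(dl/dt + dw/dt) = 2(7 + 2) = 18 cm/s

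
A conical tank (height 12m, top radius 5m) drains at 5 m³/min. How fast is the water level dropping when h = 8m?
9/(20π) ≈ 0.1432 m/min

r/h = 5/12, so r = (5/12)h
V = (1/3)πr²h = (1/3)π((5/12)h)²h = (25/432)πh³
dV/dh = (25/144)πh²
dh/dt = (dV/dt)/(dV/dh) = -5/((25/144)π·8²) = -9/(20π) m/min
The level is dropping at 9/(20π) ≈ 0.1432 m/min.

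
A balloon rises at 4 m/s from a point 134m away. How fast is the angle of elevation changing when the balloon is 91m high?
0.020429 rad/s

tan(θ) = y/134
sec²(θ) · dθ/dt = (1/134) · dy/dt
dθ/dt = cos²(θ)/134 · 4 = 134/(134² + 91²) · 4
dθ/dt = 0.020429 rad/s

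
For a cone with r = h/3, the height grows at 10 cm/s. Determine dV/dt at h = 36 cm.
1440π cm³/s

V = (1/3)π(h/3)²h = πh³/27
dV/dt = πh²/9 · 10
At h = 36: dV/dt = 1440π cm³/s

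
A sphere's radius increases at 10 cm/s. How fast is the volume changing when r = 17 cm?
11560π cm³/s

V = (4/3)πr³
dV/dt = dV/dr · dr/dt = 4πr² · 10
At r = 17: dV/dt = 11560π cm³/s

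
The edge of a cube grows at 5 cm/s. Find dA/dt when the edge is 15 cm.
900 cm²/s

A = 6s²
dA/dt = 12s · ds/dt = 12·15·5 = 900 cm²/s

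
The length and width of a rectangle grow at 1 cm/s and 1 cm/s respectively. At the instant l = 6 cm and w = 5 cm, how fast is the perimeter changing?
4 cm/s

P = 2(l + w)
dP/dt = 2(dl/dt + dw/dt) = 2(1 + 1) = 4 cm/s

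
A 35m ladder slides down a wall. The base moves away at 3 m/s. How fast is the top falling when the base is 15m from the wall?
9√10/20 ≈ 1.423 m/s

x² + y² = 35²
2x·dx/dt + 2y·dy/dt = 0
dy/dt = -x/y · dx/dt = -15/(10√10) · 3 = -9√10/20 m/s
The top is descending at 9√10/20 ≈ 1.423 m/s.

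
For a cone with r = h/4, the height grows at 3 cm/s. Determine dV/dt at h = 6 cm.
27π/4 cm³/s

V = (1/3)π(h/4)²h = πh³/48
dV/dt = πh²/16 · 3
At h = 6: dV/dt = 27π/4 cm³/s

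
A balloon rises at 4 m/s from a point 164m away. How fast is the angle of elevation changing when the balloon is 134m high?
0.014626 rad/s

tan(θ) = y/164
sec²(θ) · dθ/dt = (1/164) · dy/dt
dθ/dt = cos²(θ)/164 · 4 = 164/(164² + 134²) · 4
dθ/dt = 0.014626 rad/s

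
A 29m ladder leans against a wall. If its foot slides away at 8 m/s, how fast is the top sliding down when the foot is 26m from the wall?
208√165/165 ≈ 16.19 m/s

x² + y² = 29²
2x·dx/dt + 2y·dy/dt = 0
dy/dt = -x/y · dx/dt = -26/√165 · 8 = -208√165/165 m/s
The top is descending at 208√165/165 ≈ 16.19 m/s.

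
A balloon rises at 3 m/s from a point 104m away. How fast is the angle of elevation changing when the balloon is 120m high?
0.012373 rad/s

tan(θ) = y/104
sec²(θ) · dθ/dt = (1/104) · dy/dt
dθ/dt = cos²(θ)/104 · 3 = 104/(104² + 120²) · 3
dθ/dt = 0.012373 rad/s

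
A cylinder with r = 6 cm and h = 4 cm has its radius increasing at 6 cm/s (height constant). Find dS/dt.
192π cm²/s

S = 2πrh + 2πr² (lateral + bases)
dS/dt = (2πh + 4πr)·dr/dt = (2π·4 + 4π·6)·6
= 192π cm²/s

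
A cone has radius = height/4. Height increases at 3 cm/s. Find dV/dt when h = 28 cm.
147π cm³/s

V = (1/3)π(h/4)²h = πh³/48
dV/dt = πh²/16 · 3
At h = 28: dV/dt = 147π cm³/s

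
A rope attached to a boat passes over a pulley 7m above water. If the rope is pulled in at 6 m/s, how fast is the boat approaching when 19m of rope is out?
19√78/26 ≈ 6.454 m/s

rope² = x² + 7²
x = √(19² - 7²) = 2√78
dx/dt = (rope/x) · d(rope)/dt = (19/(2√78)) · (-6) = -19√78/26 m/s
The boat approaches at 19√78/26 ≈ 6.454 m/s.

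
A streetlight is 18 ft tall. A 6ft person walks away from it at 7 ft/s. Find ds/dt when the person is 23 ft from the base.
7/2 ft/s

By similar triangles: 18/(x+s) = 6/s
Solving: s = 6x/12
ds/dt = 6/12 · dx/dt = 1/2 · 7 = 7/2 ft/s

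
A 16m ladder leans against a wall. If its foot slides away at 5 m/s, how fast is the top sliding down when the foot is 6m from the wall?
3√55/11 ≈ 2.023 m/s

x² + y² = 16²
2x·dx/dt + 2y·dy/dt = 0
dy/dt = -x/y · dx/dt = -6/(2√55) · 5 = -3√55/11 m/s
The top is descending at 3√55/11 ≈ 2.023 m/s.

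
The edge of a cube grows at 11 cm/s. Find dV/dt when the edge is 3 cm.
297 cm³/s

V = s³
dV/dt = 3s² · ds/dt = 3·3²·11 = 297 cm³/s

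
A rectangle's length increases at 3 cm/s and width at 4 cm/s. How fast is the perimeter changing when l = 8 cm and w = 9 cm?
14 cm/s

P = 2(l + w)
dP/dt = 2(dl/dt + dw/dt) = 2(3 + 4) = 14 cm/s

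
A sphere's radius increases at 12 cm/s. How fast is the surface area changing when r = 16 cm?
1536π cm²/s

S = 4πr²
dS/dt = dS/dr · dr/dt = 8πr · 12
At r = 16: dS/dt = 1536π cm²/s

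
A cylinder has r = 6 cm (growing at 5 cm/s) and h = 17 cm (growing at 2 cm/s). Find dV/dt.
1092π cm³/s

V = πr²h
dV/dt = 2πrh·dr/dt + πr²·dh/dt
= 2π(6)(17)(5) + π(6)²(2)
= 1092π cm³/s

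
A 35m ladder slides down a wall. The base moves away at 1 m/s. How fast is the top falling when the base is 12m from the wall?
12√1081/1081 ≈ 0.365 m/s

x² + y² = 35²
2x·dx/dt + 2y·dy/dt = 0
dy/dt = -x/y · dx/dt = -12/√1081 · 1 = -12√1081/1081 m/s
The top is descending at 12√1081/1081 ≈ 0.365 m/s.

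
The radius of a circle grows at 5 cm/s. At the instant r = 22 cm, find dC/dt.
10π cm/s

C = 2πr
dC/dt = 2π · dr/dt = 2π · 5 = 10π cm/s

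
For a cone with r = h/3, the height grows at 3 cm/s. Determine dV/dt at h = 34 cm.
1156π/3 cm³/s

V = (1/3)π(h/3)²h = πh³/27
dV/dt = πh²/9 · 3
At h = 34: dV/dt = 1156π/3 cm³/s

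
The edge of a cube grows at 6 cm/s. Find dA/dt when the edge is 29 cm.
2088 cm²/s

A = 6s²
dA/dt = 12s · ds/dt = 12·29·6 = 2088 cm²/s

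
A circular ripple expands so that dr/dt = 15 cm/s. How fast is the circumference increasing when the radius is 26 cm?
30π cm/s

C = 2πr
dC/dt = 2π · dr/dt = 2π · 15 = 30π cm/s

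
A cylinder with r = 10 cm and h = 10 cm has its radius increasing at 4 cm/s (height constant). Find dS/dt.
240π cm²/s

S = 2πrh + 2πr² (lateral + bases)
dS/dt = (2πh + 4πr)·dr/dt = (2π·10 + 4π·10)·4
= 240π cm²/s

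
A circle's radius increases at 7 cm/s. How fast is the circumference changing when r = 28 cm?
14π cm/s

C = 2πr
dC/dt = 2π · dr/dt = 2π · 7 = 14π cm/s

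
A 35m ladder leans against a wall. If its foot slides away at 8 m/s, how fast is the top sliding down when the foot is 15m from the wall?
6√10/5 ≈ 3.795 m/s

x² + y² = 35²
2x·dx/dt + 2y·dy/dt = 0
dy/dt = -x/y · dx/dt = -15/(10√10) · 8 = -6√10/5 m/s
The top is descending at 6√10/5 ≈ 3.795 m/s.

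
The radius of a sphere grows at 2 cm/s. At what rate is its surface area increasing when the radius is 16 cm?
256π cm²/s

S = 4πr²
dS/dt = dS/dr · dr/dt = 8πr · 2
At r = 16: dS/dt = 256π cm²/s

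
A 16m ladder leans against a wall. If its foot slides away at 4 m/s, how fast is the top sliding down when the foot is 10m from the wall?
20√39/39 ≈ 3.203 m/s

x² + y² = 16²
2x·dx/dt + 2y·dy/dt = 0
dy/dt = -x/y · dx/dt = -10/(2√39) · 4 = -20√39/39 m/s
The top is descending at 20√39/39 ≈ 3.203 m/s.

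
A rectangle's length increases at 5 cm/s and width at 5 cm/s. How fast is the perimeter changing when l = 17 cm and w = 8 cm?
20 cm/s

P = 2(l + w)
dP/dt = 2(dl/dt + dw/dt) = 2(5 + 5) = 20 cm/s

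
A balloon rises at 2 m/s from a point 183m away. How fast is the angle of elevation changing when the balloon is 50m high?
0.01017 rad/s

tan(θ) = y/183
sec²(θ) · dθ/dt = (1/183) · dy/dt
dθ/dt = cos²(θ)/183 · 2 = 183/(183² + 50²) · 2
dθ/dt = 0.01017 rad/s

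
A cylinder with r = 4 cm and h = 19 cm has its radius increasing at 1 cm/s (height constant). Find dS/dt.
54π cm²/s

S = 2πrh + 2πr² (lateral + bases)
dS/dt = (2πh + 4πr)·dr/dt = (2π·19 + 4π·4)·1
= 54π cm²/s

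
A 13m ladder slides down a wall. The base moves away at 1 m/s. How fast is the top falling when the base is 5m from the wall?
5/12 ≈ 0.4167 m/s

x² + y² = 13²
2x·dx/dt + 2y·dy/dt = 0
dy/dt = -x/y · dx/dt = -5/12 · 1 = -5/12 m/s
The top is descending at 5/12 ≈ 0.4167 m/s.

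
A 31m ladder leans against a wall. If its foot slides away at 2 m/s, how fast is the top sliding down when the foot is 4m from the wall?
8√105/315 ≈ 0.2602 m/s

x² + y² = 31²
2x·dx/dt + 2y·dy/dt = 0
dy/dt = -x/y · dx/dt = -4/(3√105) · 2 = -8√105/315 m/s
The top is descending at 8√105/315 ≈ 0.2602 m/s.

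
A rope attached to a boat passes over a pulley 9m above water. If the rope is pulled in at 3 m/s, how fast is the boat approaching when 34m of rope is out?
102√43/215 ≈ 3.111 m/s

rope² = x² + 9²
x = √(34² - 9²) = 5√43
dx/dt = (rope/x) · d(rope)/dt = (34/(5√43)) · (-3) = -102√43/215 m/s
The boat approaches at 102√43/215 ≈ 3.111 m/s.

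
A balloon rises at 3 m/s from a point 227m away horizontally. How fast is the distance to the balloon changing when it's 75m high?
225√34/1394 ≈ 0.9412 m/s

z² = 227² + y²
z = √(227² + 75²) = 41√34
dz/dt = y/z · dy/dt = 75/(41√34) · 3 = 225√34/1394 ≈ 0.9412 m/s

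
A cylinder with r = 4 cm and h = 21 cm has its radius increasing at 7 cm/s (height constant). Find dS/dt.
406π cm²/s

S = 2πrh + 2πr² (lateral + bases)
dS/dt = (2πh + 4πr)·dr/dt = (2π·21 + 4π·4)·7
= 406π cm²/s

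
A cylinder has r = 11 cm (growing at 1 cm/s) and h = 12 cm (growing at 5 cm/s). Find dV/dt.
869π cm³/s

V = πr²h
dV/dt = 2πrh·dr/dt + πr²·dh/dt
= 2π(11)(12)(1) + π(11)²(5)
= 869π cm³/s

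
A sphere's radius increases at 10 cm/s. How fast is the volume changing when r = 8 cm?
2560π cm³/s

V = (4/3)πr³
dV/dt = dV/dr · dr/dt = 4πr² · 10
At r = 8: dV/dt = 2560π cm³/s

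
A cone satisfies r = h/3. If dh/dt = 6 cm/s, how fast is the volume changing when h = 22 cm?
968π/3 cm³/s

V = (1/3)π(h/3)²h = πh³/27
dV/dt = πh²/9 · 6
At h = 22: dV/dt = 968π/3 cm³/s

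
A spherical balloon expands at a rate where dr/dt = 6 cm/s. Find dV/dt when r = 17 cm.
6936π cm³/s

V = (4/3)πr³
dV/dt = dV/dr · dr/dt = 4πr² · 6
At r = 17: dV/dt = 6936π cm³/s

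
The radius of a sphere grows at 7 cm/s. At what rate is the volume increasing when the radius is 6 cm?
1008π cm³/s

V = (4/3)πr³
dV/dt = dV/dr · dr/dt = 4πr² · 7
At r = 6: dV/dt = 1008π cm³/s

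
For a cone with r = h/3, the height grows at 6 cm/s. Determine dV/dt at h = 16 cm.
512π/3 cm³/s

V = (1/3)π(h/3)²h = πh³/27
dV/dt = πh²/9 · 6
At h = 16: dV/dt = 512π/3 cm³/s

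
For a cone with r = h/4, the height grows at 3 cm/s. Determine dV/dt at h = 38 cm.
1083π/4 cm³/s

V = (1/3)π(h/4)²h = πh³/48
dV/dt = πh²/16 · 3
At h = 38: dV/dt = 1083π/4 cm³/s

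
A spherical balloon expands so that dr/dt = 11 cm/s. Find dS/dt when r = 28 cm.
2464π cm²/s

S = 4πr²
dS/dt = dS/dr · dr/dt = 8πr · 11
At r = 28: dS/dt = 2464π cm²/s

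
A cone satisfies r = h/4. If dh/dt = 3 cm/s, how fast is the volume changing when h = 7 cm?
147π/16 cm³/s

V = (1/3)π(h/4)²h = πh³/48
dV/dt = πh²/16 · 3
At h = 7: dV/dt = 147π/16 cm³/s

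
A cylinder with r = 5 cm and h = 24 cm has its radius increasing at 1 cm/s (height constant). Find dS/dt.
68π cm²/s

S = 2πrh + 2πr² (lateral + bases)
dS/dt = (2πh + 4πr)·dr/dt = (2π·24 + 4π·5)·1
= 68π cm²/s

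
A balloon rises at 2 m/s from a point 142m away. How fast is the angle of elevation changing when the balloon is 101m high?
0.009353 rad/s

tan(θ) = y/142
sec²(θ) · dθ/dt = (1/142) · dy/dt
dθ/dt = cos²(θ)/142 · 2 = 142/(142² + 101²) · 2
dθ/dt = 0.009353 rad/s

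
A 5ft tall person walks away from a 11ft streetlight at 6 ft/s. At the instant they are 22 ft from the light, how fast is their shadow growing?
5 ft/s

By similar triangles: 11/(x+s) = 5/s
Solving: s = 5x/6
ds/dt = 5/6 · dx/dt = 5/6 · 6 = 5 ft/s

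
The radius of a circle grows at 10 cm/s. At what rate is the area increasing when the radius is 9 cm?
180π cm²/s

A = πr²
dA/dt = 2πr · dr/dt = 2π(9)(10) = 180π cm²/s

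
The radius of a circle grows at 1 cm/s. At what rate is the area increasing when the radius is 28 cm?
56π cm²/s

A = πr²
dA/dt = 2πr · dr/dt = 2π(28)(1) = 56π cm²/s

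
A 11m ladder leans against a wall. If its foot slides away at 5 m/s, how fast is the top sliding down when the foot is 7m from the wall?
35√2/12 ≈ 4.125 m/s

x² + y² = 11²
2x·dx/dt + 2y·dy/dt = 0
dy/dt = -x/y · dx/dt = -7/(6√2) · 5 = -35√2/12 m/s
The top is descending at 35√2/12 ≈ 4.125 m/s.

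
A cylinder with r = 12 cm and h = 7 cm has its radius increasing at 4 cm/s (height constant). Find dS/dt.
248π cm²/s

S = 2πrh + 2πr² (lateral + bases)
dS/dt = (2πh + 4πr)·dr/dt = (2π·7 + 4π·12)·4
= 248π cm²/s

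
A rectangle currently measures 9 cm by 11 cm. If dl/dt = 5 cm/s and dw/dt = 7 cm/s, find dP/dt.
24 cm/s

P = 2(l + w)
dP/dt = 2(dl/dt + dw/dt) = 2(5 + 7) = 24 cm/s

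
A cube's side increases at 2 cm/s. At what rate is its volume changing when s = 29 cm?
5046 cm³/s

V = s³
dV/dt = 3s² · ds/dt = 3·29²·2 = 5046 cm³/s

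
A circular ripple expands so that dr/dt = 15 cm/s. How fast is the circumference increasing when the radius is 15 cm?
30π cm/s

C = 2πr
dC/dt = 2π · dr/dt = 2π · 15 = 30π cm/s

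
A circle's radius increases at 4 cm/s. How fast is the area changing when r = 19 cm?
152π cm²/s

A = πr²
dA/dt = 2πr · dr/dt = 2π(19)(4) = 152π cm²/s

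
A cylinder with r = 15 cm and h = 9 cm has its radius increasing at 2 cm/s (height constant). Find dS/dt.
156π cm²/s

S = 2πrh + 2πr² (lateral + bases)
dS/dt = (2πh + 4πr)·dr/dt = (2π·9 + 4π·15)·2
= 156π cm²/s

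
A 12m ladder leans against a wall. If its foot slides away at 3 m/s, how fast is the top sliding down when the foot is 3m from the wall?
√15/5 ≈ 0.7746 m/s

x² + y² = 12²
2x·dx/dt + 2y·dy/dt = 0
dy/dt = -x/y · dx/dt = -3/(3√15) · 3 = -√15/5 m/s
The top is descending at √15/5 ≈ 0.7746 m/s.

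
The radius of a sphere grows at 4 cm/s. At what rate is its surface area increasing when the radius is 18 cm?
576π cm²/s

S = 4πr²
dS/dt = dS/dr · dr/dt = 8πr · 4
At r = 18: dS/dt = 576π cm²/s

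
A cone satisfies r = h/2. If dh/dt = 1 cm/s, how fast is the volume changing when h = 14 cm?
49π cm³/s

V = (1/3)π(h/2)²h = πh³/12
dV/dt = πh²/4 · 1
At h = 14: dV/dt = 49π cm³/s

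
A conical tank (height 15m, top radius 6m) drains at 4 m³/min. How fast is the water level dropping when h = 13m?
25/(169π) ≈ 0.04709 m/min

r/h = 6/15, so r = (2/5)h
V = (1/3)πr²h = (1/3)π((2/5)h)²h = (4/75)πh³
dV/dh = (4/25)πh²
dh/dt = (dV/dt)/(dV/dh) = -4/((4/25)π·13²) = -25/(169π) m/min
The level is dropping at 25/(169π) ≈ 0.04709 m/min.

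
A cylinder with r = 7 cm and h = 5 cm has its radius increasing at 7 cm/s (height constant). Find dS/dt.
266π cm²/s

S = 2πrh + 2πr² (lateral + bases)
dS/dt = (2πh + 4πr)·dr/dt = (2π·5 + 4π·7)·7
= 266π cm²/s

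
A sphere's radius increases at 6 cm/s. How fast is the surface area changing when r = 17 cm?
816π cm²/s

S = 4πr²
dS/dt = dS/dr · dr/dt = 8πr · 6
At r = 17: dS/dt = 816π cm²/s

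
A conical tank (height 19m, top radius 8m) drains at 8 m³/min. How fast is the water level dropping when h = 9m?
361/(648π) ≈ 0.1773 m/min

r/h = 8/19, so r = (8/19)h
V = (1/3)πr²h = (1/3)π((8/19)h)²h = (64/1083)πh³
dV/dh = (64/361)πh²
dh/dt = (dV/dt)/(dV/dh) = -8/((64/361)π·9²) = -361/(648π) m/min
The level is dropping at 361/(648π) ≈ 0.1773 m/min.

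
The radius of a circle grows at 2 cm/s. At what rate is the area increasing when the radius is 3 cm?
12π cm²/s

A = πr²
dA/dt = 2πr · dr/dt = 2π(3)(2) = 12π cm²/s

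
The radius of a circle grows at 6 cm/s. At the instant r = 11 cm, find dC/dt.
12π cm/s

C = 2πr
dC/dt = 2π · dr/dt = 2π · 6 = 12π cm/s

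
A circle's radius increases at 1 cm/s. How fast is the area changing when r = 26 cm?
52π cm²/s

A = πr²
dA/dt = 2πr · dr/dt = 2π(26)(1) = 52π cm²/s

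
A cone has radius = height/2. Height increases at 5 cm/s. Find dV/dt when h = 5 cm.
125π/4 cm³/s

V = (1/3)π(h/2)²h = πh³/12
dV/dt = πh²/4 · 5
At h = 5: dV/dt = 125π/4 cm³/s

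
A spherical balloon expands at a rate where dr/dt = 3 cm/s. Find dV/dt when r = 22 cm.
5808π cm³/s

V = (4/3)πr³
dV/dt = dV/dr · dr/dt = 4πr² · 3
At r = 22: dV/dt = 5808π cm³/s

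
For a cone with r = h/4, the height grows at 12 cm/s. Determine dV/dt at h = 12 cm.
108π cm³/s

V = (1/3)π(h/4)²h = πh³/48
dV/dt = πh²/16 · 12
At h = 12: dV/dt = 108π cm³/s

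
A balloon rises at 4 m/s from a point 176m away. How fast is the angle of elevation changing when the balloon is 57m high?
0.02057 rad/s

tan(θ) = y/176
sec²(θ) · dθ/dt = (1/176) · dy/dt
dθ/dt = cos²(θ)/176 · 4 = 176/(176² + 57²) · 4
dθ/dt = 0.02057 rad/s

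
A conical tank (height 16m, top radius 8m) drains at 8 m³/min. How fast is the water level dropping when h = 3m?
32/(9π) ≈ 1.132 m/min

r/h = 8/16, so r = (1/2)h
V = (1/3)πr²h = (1/3)π((1/2)h)²h = (1/12)πh³
dV/dh = (1/4)πh²
dh/dt = (dV/dt)/(dV/dh) = -8/((1/4)π·3²) = -32/(9π) m/min
The level is dropping at 32/(9π) ≈ 1.132 m/min.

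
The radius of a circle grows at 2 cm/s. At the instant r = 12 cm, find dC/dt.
4π cm/s

C = 2πr
dC/dt = 2π · dr/dt = 2π · 2 = 4π cm/s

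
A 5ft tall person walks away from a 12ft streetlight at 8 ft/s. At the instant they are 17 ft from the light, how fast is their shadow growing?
40/7 ft/s

By similar triangles: 12/(x+s) = 5/s
Solving: s = 5x/7
ds/dt = 5/7 · dx/dt = 5/7 · 8 = 40/7 ft/s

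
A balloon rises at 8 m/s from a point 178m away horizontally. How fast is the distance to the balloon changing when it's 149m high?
1192√53885/53885 ≈ 5.135 m/s

z² = 178² + y²
z = √(178² + 149²) = √53885
dz/dt = y/z · dy/dt = 149/√53885 · 8 = 1192√53885/53885 ≈ 5.135 m/s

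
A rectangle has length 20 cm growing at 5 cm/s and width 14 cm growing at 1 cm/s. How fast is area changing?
90 cm²/s

A = lw
dA/dt = w·dl/dt + l·dw/dt = 14·5 + 20·1 = 90 cm²/s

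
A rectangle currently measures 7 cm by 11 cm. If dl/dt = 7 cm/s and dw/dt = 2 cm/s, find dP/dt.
18 cm/s

P = 2(l + w)
dP/dt = 2(dl/dt + dw/dt) = 2(7 + 2) = 18 cm/s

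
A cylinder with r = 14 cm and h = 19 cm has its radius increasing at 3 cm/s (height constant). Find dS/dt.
282π cm²/s

S = 2πrh + 2πr² (lateral + bases)
dS/dt = (2πh + 4πr)·dr/dt = (2π·19 + 4π·14)·3
= 282π cm²/s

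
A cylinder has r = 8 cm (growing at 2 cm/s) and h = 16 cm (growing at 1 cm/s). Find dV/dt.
576π cm³/s

V = πr²h
dV/dt = 2πrh·dr/dt + πr²·dh/dt
= 2π(8)(16)(2) + π(8)²(1)
= 576π cm³/s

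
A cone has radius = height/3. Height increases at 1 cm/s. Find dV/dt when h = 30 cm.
100π cm³/s

V = (1/3)π(h/3)²h = πh³/27
dV/dt = πh²/9 · 1
At h = 30: dV/dt = 100π cm³/s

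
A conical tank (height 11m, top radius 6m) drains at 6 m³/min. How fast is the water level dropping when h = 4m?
121/(96π) ≈ 0.4012 m/min

r/h = 6/11, so r = (6/11)h
V = (1/3)πr²h = (1/3)π((6/11)h)²h = (12/121)πh³
dV/dh = (36/121)πh²
dh/dt = (dV/dt)/(dV/dh) = -6/((36/121)π·4²) = -121/(96π) m/min
The level is dropping at 121/(96π) ≈ 0.4012 m/min.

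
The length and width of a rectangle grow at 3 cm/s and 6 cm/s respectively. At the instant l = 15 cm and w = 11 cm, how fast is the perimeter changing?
18 cm/s

P = 2(l + w)
dP/dt = 2(dl/dt + dw/dt) = 2(3 + 6) = 18 cm/s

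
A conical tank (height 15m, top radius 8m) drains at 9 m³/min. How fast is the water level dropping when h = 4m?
2025/(1024π) ≈ 0.6295 m/min

r/h = 8/15, so r = (8/15)h
V = (1/3)πr²h = (1/3)π((8/15)h)²h = (64/675)πh³
dV/dh = (64/225)πh²
dh/dt = (dV/dt)/(dV/dh) = -9/((64/225)π·4²) = -2025/(1024π) m/min
The level is dropping at 2025/(1024π) ≈ 0.6295 m/min.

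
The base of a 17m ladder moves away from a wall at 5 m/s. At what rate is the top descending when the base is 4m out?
20√273/273 ≈ 1.21 m/s

x² + y² = 17²
2x·dx/dt + 2y·dy/dt = 0
dy/dt = -x/y · dx/dt = -4/√273 · 5 = -20√273/273 m/s
The top is descending at 20√273/273 ≈ 1.21 m/s.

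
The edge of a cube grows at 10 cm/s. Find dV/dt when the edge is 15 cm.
6750 cm³/s

V = s³
dV/dt = 3s² · ds/dt = 3·15²·10 = 6750 cm³/s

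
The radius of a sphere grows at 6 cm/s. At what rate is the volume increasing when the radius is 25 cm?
15000π cm³/s

V = (4/3)πr³
dV/dt = dV/dr · dr/dt = 4πr² · 6
At r = 25: dV/dt = 15000π cm³/s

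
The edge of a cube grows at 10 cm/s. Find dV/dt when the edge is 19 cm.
10830 cm³/s

V = s³
dV/dt = 3s² · ds/dt = 3·19²·10 = 10830 cm³/s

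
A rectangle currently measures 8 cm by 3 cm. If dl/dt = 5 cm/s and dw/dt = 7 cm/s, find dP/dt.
24 cm/s

P = 2(l + w)
dP/dt = 2(dl/dt + dw/dt) = 2(5 + 7) = 24 cm/s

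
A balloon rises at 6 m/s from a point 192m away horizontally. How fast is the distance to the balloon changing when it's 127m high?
762√52993/52993 ≈ 3.31 m/s

z² = 192² + y²
z = √(192² + 127²) = √52993
dz/dt = y/z · dy/dt = 127/√52993 · 6 = 762√52993/52993 ≈ 3.31 m/s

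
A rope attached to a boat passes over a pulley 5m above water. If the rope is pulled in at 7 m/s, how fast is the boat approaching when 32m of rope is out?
224√111/333 ≈ 7.087 m/s

rope² = x² + 5²
x = √(32² - 5²) = 3√111
dx/dt = (rope/x) · d(rope)/dt = (32/(3√111)) · (-7) = -224√111/333 m/s
The boat approaches at 224√111/333 ≈ 7.087 m/s.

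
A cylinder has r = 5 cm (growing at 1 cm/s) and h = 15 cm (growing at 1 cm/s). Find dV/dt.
175π cm³/s

V = πr²h
dV/dt = 2πrh·dr/dt + πr²·dh/dt
= 2π(5)(15)(1) + π(5)²(1)
= 175π cm³/s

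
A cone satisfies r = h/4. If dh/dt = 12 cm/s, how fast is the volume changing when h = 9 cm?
243π/4 cm³/s

V = (1/3)π(h/4)²h = πh³/48
dV/dt = πh²/16 · 12
At h = 9: dV/dt = 243π/4 cm³/s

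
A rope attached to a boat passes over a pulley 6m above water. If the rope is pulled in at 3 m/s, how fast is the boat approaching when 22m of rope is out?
33√7/28 ≈ 3.118 m/s

rope² = x² + 6²
x = √(22² - 6²) = 8√7
dx/dt = (rope/x) · d(rope)/dt = (22/(8√7)) · (-3) = -33√7/28 m/s
The boat approaches at 33√7/28 ≈ 3.118 m/s.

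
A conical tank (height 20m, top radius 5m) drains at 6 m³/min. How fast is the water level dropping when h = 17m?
96/(289π) ≈ 0.1057 m/min

r/h = 5/20, so r = (1/4)h
V = (1/3)πr²h = (1/3)π((1/4)h)²h = (1/48)πh³
dV/dh = (1/16)πh²
dh/dt = (dV/dt)/(dV/dh) = -6/((1/16)π·17²) = -96/(289π) m/min
The level is dropping at 96/(289π) ≈ 0.1057 m/min.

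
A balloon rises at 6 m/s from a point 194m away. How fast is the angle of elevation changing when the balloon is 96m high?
0.024844 rad/s

tan(θ) = y/194
sec²(θ) · dθ/dt = (1/194) · dy/dt
dθ/dt = cos²(θ)/194 · 6 = 194/(194² + 96²) · 6
dθ/dt = 0.024844 rad/s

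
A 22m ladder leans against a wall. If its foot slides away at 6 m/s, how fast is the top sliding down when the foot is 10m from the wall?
5√6/4 ≈ 3.062 m/s

x² + y² = 22²
2x·dx/dt + 2y·dy/dt = 0
dy/dt = -x/y · dx/dt = -10/(8√6) · 6 = -5√6/4 m/s
The top is descending at 5√6/4 ≈ 3.062 m/s.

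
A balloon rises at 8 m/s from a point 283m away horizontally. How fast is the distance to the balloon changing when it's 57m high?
228√83338/41669 ≈ 1.58 m/s

z² = 283² + y²
z = √(283² + 57²) = √83338
dz/dt = y/z · dy/dt = 57/√83338 · 8 = 228√83338/41669 ≈ 1.58 m/s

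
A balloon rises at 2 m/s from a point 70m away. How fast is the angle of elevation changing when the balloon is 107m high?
0.008563 rad/s

tan(θ) = y/70
sec²(θ) · dθ/dt = (1/70) · dy/dt
dθ/dt = cos²(θ)/70 · 2 = 70/(70² + 107²) · 2
dθ/dt = 0.008563 rad/s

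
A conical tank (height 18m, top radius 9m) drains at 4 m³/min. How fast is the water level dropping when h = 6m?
4/(9π) ≈ 0.1415 m/min

r/h = 9/18, so r = (1/2)h
V = (1/3)πr²h = (1/3)π((1/2)h)²h = (1/12)πh³
dV/dh = (1/4)πh²
dh/dt = (dV/dt)/(dV/dh) = -4/((1/4)π·6²) = -4/(9π) m/min
The level is dropping at 4/(9π) ≈ 0.1415 m/min.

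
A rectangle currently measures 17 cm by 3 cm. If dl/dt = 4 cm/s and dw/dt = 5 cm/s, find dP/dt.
18 cm/s

P = 2(l + w)
dP/dt = 2(dl/dt + dw/dt) = 2(4 + 5) = 18 cm/s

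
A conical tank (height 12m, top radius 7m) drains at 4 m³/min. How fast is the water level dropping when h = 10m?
144/(1225π) ≈ 0.03742 m/min

r/h = 7/12, so r = (7/12)h
V = (1/3)πr²h = (1/3)π((7/12)h)²h = (49/432)πh³
dV/dh = (49/144)πh²
dh/dt = (dV/dt)/(dV/dh) = -4/((49/144)π·10²) = -144/(1225π) m/min
The level is dropping at 144/(1225π) ≈ 0.03742 m/min.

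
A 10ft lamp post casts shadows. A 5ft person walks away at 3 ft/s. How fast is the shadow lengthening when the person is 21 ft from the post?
3 ft/s

By similar triangles: 10/(x+s) = 5/s
Solving: s = 5x/5
ds/dt = 5/5 · dx/dt = 1 · 3 = 3 ft/s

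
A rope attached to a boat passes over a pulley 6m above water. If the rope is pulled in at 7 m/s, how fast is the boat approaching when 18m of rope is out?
21√2/4 ≈ 7.425 m/s

rope² = x² + 6²
x = √(18² - 6²) = 12√2
dx/dt = (rope/x) · d(rope)/dt = (18/(12√2)) · (-7) = -21√2/4 m/s
The boat approaches at 21√2/4 ≈ 7.425 m/s.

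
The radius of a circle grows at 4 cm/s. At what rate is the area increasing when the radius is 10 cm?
80π cm²/s

A = πr²
dA/dt = 2πr · dr/dt = 2π(10)(4) = 80π cm²/s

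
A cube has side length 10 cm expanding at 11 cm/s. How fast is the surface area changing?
1320 cm²/s

A = 6s²
dA/dt = 12s · ds/dt = 12·10·11 = 1320 cm²/s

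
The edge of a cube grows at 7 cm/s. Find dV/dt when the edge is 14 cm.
4116 cm³/s

V = s³
dV/dt = 3s² · ds/dt = 3·14²·7 = 4116 cm³/s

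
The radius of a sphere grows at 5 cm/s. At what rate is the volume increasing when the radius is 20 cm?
8000π cm³/s

V = (4/3)πr³
dV/dt = dV/dr · dr/dt = 4πr² · 5
At r = 20: dV/dt = 8000π cm³/s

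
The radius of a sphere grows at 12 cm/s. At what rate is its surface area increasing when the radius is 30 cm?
2880π cm²/s

S = 4πr²
dS/dt = dS/dr · dr/dt = 8πr · 12
At r = 30: dS/dt = 2880π cm²/s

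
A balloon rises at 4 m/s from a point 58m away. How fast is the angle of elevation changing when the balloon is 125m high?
0.012218 rad/s

tan(θ) = y/58
sec²(θ) · dθ/dt = (1/58) · dy/dt
dθ/dt = cos²(θ)/58 · 4 = 58/(58² + 125²) · 4
dθ/dt = 0.012218 rad/s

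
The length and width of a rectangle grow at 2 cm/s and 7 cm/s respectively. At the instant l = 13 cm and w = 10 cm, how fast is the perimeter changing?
18 cm/s

P = 2(l + w)
dP/dt = 2(dl/dt + dw/dt) = 2(2 + 7) = 18 cm/s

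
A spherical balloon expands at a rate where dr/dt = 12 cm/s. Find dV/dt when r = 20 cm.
19200π cm³/s

V = (4/3)πr³
dV/dt = dV/dr · dr/dt = 4πr² · 12
At r = 20: dV/dt = 19200π cm³/s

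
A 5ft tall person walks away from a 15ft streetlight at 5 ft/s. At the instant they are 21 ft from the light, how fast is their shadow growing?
5/2 ft/s

By similar triangles: 15/(x+s) = 5/s
Solving: s = 5x/10
ds/dt = 5/10 · dx/dt = 1/2 · 5 = 5/2 ft/s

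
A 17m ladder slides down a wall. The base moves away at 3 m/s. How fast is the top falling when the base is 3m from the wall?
9√70/140 ≈ 0.5379 m/s

x² + y² = 17²
2x·dx/dt + 2y·dy/dt = 0
dy/dt = -x/y · dx/dt = -3/(2√70) · 3 = -9√70/140 m/s
The top is descending at 9√70/140 ≈ 0.5379 m/s.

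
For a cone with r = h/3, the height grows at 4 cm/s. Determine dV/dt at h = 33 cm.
484π cm³/s

V = (1/3)π(h/3)²h = πh³/27
dV/dt = πh²/9 · 4
At h = 33: dV/dt = 484π cm³/s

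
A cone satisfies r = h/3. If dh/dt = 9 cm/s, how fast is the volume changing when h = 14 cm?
196π cm³/s

V = (1/3)π(h/3)²h = πh³/27
dV/dt = πh²/9 · 9
At h = 14: dV/dt = 196π cm³/s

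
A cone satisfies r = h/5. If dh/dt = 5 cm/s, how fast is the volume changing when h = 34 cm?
1156π/5 cm³/s

V = (1/3)π(h/5)²h = πh³/75
dV/dt = πh²/25 · 5
At h = 34: dV/dt = 1156π/5 cm³/s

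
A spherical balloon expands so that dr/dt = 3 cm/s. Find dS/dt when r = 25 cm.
600π cm²/s

S = 4πr²
dS/dt = dS/dr · dr/dt = 8πr · 3
At r = 25: dS/dt = 600π cm²/s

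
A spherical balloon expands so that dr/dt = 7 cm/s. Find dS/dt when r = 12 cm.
672π cm²/s

S = 4πr²
dS/dt = dS/dr · dr/dt = 8πr · 7
At r = 12: dS/dt = 672π cm²/s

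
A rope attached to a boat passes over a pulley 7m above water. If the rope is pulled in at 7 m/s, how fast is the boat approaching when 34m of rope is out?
238√123/369 ≈ 7.153 m/s

rope² = x² + 7²
x = √(34² - 7²) = 3√123
dx/dt = (rope/x) · d(rope)/dt = (34/(3√123)) · (-7) = -238√123/369 m/s
The boat approaches at 238√123/369 ≈ 7.153 m/s.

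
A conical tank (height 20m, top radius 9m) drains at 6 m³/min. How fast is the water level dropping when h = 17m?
800/(7803π) ≈ 0.03263 m/min

r/h = 9/20, so r = (9/20)h
V = (1/3)πr²h = (1/3)π((9/20)h)²h = (27/400)πh³
dV/dh = (81/400)πh²
dh/dt = (dV/dt)/(dV/dh) = -6/((81/400)π·17²) = -800/(7803π) m/min
The level is dropping at 800/(7803π) ≈ 0.03263 m/min.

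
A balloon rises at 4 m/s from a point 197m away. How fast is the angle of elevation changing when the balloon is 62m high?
0.018475 rad/s

tan(θ) = y/197
sec²(θ) · dθ/dt = (1/197) · dy/dt
dθ/dt = cos²(θ)/197 · 4 = 197/(197² + 62²) · 4
dθ/dt = 0.018475 rad/s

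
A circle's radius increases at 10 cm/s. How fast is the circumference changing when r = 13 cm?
20π cm/s

C = 2πr
dC/dt = 2π · dr/dt = 2π · 10 = 20π cm/s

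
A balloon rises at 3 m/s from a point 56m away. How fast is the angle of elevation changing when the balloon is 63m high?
0.023645 rad/s

tan(θ) = y/56
sec²(θ) · dθ/dt = (1/56) · dy/dt
dθ/dt = cos²(θ)/56 · 3 = 56/(56² + 63²) · 3
dθ/dt = 0.023645 rad/s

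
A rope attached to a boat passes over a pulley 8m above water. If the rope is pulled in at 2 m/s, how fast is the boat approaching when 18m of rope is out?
18√65/65 ≈ 2.233 m/s

rope² = x² + 8²
x = √(18² - 8²) = 2√65
dx/dt = (rope/x) · d(rope)/dt = (18/(2√65)) · (-2) = -18√65/65 m/s
The boat approaches at 18√65/65 ≈ 2.233 m/s.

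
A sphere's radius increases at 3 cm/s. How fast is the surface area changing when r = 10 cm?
240π cm²/s

S = 4πr²
dS/dt = dS/dr · dr/dt = 8πr · 3
At r = 10: dS/dt = 240π cm²/s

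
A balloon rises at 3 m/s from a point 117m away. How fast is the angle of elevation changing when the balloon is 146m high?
0.010027 rad/s

tan(θ) = y/117
sec²(θ) · dθ/dt = (1/117) · dy/dt
dθ/dt = cos²(θ)/117 · 3 = 117/(117² + 146²) · 3
dθ/dt = 0.010027 rad/s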